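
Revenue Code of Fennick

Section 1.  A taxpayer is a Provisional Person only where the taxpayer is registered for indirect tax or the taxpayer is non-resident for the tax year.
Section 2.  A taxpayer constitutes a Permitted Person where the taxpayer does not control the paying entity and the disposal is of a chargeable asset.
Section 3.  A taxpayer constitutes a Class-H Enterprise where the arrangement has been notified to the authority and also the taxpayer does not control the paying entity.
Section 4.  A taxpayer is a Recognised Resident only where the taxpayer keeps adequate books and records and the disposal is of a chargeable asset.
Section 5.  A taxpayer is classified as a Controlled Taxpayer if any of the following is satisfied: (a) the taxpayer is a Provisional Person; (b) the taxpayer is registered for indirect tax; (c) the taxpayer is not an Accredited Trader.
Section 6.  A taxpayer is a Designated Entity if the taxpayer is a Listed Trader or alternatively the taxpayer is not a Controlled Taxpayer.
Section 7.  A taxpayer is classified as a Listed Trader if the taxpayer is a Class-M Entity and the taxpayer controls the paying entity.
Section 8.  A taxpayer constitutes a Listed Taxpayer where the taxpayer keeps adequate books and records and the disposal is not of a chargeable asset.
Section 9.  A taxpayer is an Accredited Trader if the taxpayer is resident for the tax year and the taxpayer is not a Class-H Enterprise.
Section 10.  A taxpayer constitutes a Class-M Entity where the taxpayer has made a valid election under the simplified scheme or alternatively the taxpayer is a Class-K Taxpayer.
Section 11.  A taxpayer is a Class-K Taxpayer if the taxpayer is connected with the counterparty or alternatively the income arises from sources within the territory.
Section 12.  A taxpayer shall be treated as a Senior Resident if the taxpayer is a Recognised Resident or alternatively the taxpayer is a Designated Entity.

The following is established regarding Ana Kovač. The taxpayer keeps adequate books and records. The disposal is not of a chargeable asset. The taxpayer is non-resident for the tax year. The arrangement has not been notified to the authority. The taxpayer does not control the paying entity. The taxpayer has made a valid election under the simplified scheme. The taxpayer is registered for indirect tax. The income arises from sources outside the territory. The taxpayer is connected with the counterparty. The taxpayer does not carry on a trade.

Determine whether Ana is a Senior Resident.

Under section 4: the taxpayer keeps adequate books and records? yes; and the disposal is of a chargeable asset? no. So the taxpayer is not a Recognised Resident.
Under section 11: the taxpayer is connected with the counterparty? yes; or the income arises from sources within the territory? no. So the taxpayer is a Class-K Taxpayer.
Under section 10: the taxpayer has made a valid election under the simplified scheme? yes; or Class-K Taxpayer (section 11)? yes. So the taxpayer is a Class-M Entity.
Under section 7: Class-M Entity (section 10)? yes; and the taxpayer controls the paying entity? no. So the taxpayer is not a Listed Trader.
Under section 1: the taxpayer is registered for indirect tax? yes; or the taxpayer is non-resident for the tax year? yes. So the taxpayer is a Provisional Person.
Under section 3: the arrangement has been notified to the authority? no; and the taxpayer does not control the paying entity? yes. So the taxpayer is not a Class-H Enterprise.
Under section 9: the taxpayer is resident for the tax year? no; and not a Class-H Enterprise (section 3)? yes. So the taxpayer is not an Accredited Trader.
Under section 5: Provisional Person (section 1)? yes; or the taxpayer is registered for indirect tax? yes; or not an Accredited Trader (section 9)? yes. So the taxpayer is a Controlled Taxpayer.
Under section 6: Listed Trader (section 7)? no; or not a Controlled Taxpayer (section 5)? no. So the taxpayer is not a Designated Entity.
Under section 12: Recognised Resident (section 4)? no; or Designated Entity (section 6)? no. So the taxpayer is not a Senior Resident.

No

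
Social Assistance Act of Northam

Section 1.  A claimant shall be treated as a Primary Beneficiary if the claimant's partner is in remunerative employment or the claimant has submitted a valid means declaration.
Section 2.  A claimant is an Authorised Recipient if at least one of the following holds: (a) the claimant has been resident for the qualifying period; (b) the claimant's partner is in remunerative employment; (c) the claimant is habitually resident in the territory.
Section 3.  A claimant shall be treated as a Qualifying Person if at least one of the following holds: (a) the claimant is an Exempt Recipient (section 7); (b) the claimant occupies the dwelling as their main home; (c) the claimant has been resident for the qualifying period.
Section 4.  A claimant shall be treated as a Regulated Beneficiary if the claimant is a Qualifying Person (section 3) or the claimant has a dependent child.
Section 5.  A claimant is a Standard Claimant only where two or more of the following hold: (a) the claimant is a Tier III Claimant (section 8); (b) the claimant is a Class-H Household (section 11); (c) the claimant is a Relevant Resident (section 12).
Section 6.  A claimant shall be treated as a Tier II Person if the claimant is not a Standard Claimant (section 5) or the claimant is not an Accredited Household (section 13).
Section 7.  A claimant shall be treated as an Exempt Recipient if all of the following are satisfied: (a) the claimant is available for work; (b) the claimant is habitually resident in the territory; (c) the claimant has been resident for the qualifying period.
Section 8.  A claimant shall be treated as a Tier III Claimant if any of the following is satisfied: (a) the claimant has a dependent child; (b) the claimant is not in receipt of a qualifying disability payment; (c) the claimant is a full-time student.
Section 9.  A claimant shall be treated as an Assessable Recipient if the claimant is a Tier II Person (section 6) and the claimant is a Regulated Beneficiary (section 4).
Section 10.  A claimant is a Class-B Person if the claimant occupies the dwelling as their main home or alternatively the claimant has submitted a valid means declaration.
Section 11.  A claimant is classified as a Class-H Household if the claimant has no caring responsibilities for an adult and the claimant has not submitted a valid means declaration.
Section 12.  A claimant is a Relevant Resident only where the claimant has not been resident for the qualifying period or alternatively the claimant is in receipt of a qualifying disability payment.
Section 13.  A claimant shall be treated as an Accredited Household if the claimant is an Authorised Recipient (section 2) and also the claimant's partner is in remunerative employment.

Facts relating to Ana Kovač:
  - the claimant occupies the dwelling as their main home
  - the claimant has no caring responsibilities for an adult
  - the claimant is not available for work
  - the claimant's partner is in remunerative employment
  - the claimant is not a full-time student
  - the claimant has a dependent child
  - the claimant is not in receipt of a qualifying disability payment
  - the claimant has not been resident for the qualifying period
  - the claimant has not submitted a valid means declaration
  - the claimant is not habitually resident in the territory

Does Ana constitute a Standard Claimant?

Under section 8: the claimant has a dependent child? yes; or the claimant is not in receipt of a qualifying disability payment? yes; or the claimant is a full-time student? no. So the claimant is a Tier III Claimant.
Under section 11: the claimant has no caring responsibilities for an adult? yes; and the claimant has not submitted a valid means declaration? yes. So the claimant is a Class-H Household.
Under section 12: the claimant has not been resident for the qualifying period? yes; or the claimant is in receipt of a qualifying disability payment? no. So the claimant is a Relevant Resident.
Under section 5: Tier III Claimant (section 8)? yes; Class-H Household (section 11)? yes; Relevant Resident (section 12)? yes — 3 of 3 hold (need ≥2) → satisfied.

Yes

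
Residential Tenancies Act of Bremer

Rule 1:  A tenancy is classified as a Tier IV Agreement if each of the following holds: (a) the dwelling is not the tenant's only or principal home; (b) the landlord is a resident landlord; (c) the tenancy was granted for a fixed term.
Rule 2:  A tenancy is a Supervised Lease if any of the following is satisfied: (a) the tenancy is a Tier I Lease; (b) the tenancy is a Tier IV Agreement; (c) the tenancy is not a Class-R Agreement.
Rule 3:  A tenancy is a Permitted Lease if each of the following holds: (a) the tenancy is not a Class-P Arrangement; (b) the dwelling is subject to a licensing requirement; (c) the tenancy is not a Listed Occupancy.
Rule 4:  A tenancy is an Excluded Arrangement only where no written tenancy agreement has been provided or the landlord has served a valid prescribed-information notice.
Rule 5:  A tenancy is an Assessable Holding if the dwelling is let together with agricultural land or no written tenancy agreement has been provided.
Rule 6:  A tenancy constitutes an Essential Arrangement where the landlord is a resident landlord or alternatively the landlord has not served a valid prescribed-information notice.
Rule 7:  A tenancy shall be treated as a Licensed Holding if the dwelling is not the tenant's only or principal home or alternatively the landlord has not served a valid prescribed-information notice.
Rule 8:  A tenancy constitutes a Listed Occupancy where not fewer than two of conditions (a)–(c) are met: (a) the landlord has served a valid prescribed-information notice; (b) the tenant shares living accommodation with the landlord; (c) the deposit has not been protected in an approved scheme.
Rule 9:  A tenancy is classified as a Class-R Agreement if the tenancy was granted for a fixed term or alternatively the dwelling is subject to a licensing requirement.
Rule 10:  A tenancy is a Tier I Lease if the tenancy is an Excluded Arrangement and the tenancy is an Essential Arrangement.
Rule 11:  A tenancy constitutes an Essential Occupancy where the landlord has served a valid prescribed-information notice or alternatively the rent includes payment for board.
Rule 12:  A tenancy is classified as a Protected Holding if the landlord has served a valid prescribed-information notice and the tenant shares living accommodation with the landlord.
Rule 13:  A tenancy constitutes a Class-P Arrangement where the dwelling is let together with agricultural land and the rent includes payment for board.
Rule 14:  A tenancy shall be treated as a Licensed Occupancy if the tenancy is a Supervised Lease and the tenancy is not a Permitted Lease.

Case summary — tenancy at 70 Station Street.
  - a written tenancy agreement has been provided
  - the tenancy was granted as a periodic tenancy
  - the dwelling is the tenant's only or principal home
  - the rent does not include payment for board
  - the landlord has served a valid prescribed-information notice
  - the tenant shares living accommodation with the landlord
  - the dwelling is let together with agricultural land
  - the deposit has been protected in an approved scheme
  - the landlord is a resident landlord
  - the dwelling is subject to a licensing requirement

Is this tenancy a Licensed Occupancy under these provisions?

rule 4 — Excluded Arrangement: [no written tenancy agreement has been provided? no] OR [the landlord has served a valid prescribed-information notice? yes] → satisfied.
rule 6 — Essential Arrangement: [the landlord is a resident landlord? yes] OR [the landlord has not served a valid prescribed-information notice? no] → satisfied.
rule 10 — Tier I Lease: [Excluded Arrangement (rule 4)? yes] AND [Essential Arrangement (rule 6)? yes] → satisfied.
rule 1 — Tier IV Agreement: [the dwelling is not the tenant's only or principal home? no] AND [the landlord is a resident landlord? yes] AND [the tenancy was granted for a fixed term? no] → not satisfied.
rule 9 — Class-R Agreement: [the tenancy was granted for a fixed term? no] OR [the dwelling is subject to a licensing requirement? yes] → satisfied.
rule 2 — Supervised Lease: [Tier I Lease (rule 10)? yes] OR [Tier IV Agreement (rule 1)? no] OR [not a Class-R Agreement (rule 9)? no] → satisfied.
rule 13 — Class-P Arrangement: [the dwelling is let together with agricultural land? yes] AND [the rent includes payment for board? no] → not satisfied.
rule 8 — Listed Occupancy: the landlord has served a valid prescribed-information notice? yes; the tenant shares living accommodation with the landlord? yes; the deposit has not been protected in an approved scheme? no — 2 of 3 hold (need ≥2) → satisfied.
rule 3 — Permitted Lease: [not a Class-P Arrangement (rule 13)? yes] AND [the dwelling is subject to a licensing requirement? yes] AND [not a Listed Occupancy (rule 8)? no] → not satisfied.
rule 14 — Licensed Occupancy: [Supervised Lease (rule 2)? yes] AND [not a Permitted Lease (rule 3)? yes] → satisfied.

Yes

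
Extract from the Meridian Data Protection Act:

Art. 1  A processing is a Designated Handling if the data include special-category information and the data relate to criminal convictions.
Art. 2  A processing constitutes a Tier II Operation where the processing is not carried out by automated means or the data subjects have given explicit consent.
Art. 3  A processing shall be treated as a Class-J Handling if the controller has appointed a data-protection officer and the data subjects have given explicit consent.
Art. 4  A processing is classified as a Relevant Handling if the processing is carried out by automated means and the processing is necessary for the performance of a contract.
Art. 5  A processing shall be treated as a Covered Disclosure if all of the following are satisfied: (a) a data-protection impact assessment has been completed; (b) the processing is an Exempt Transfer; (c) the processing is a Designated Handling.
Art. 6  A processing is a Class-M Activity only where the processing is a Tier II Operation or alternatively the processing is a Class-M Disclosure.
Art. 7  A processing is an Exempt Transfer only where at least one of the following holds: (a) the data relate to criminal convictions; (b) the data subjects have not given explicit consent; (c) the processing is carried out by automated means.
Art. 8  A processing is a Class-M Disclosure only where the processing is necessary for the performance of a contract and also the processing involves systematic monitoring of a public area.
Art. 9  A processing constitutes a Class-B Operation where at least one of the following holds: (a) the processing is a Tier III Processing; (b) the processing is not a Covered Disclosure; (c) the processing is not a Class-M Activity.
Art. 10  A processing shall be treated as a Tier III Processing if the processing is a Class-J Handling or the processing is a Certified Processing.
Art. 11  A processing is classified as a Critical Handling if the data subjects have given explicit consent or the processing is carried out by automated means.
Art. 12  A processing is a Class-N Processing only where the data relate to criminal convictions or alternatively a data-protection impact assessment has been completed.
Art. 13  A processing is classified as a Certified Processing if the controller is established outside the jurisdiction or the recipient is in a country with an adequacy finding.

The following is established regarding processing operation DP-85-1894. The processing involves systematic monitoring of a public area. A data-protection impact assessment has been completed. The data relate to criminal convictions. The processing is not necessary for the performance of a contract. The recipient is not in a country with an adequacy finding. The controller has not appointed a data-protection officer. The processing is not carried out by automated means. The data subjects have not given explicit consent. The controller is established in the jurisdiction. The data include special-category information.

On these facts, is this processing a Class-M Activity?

Under article 2: the processing is not carried out by automated means? yes; or the data subjects have given explicit consent? no. So the processing is a Tier II Operation.
Under article 8: the processing is necessary for the performance of a contract? no; and the processing involves systematic monitoring of a public area? yes. So the processing is not a Class-M Disclosure.
Under article 6: Tier II Operation (article 2)? yes; or Class-M Disclosure (article 8)? no. So the processing is a Class-M Activity.

Yes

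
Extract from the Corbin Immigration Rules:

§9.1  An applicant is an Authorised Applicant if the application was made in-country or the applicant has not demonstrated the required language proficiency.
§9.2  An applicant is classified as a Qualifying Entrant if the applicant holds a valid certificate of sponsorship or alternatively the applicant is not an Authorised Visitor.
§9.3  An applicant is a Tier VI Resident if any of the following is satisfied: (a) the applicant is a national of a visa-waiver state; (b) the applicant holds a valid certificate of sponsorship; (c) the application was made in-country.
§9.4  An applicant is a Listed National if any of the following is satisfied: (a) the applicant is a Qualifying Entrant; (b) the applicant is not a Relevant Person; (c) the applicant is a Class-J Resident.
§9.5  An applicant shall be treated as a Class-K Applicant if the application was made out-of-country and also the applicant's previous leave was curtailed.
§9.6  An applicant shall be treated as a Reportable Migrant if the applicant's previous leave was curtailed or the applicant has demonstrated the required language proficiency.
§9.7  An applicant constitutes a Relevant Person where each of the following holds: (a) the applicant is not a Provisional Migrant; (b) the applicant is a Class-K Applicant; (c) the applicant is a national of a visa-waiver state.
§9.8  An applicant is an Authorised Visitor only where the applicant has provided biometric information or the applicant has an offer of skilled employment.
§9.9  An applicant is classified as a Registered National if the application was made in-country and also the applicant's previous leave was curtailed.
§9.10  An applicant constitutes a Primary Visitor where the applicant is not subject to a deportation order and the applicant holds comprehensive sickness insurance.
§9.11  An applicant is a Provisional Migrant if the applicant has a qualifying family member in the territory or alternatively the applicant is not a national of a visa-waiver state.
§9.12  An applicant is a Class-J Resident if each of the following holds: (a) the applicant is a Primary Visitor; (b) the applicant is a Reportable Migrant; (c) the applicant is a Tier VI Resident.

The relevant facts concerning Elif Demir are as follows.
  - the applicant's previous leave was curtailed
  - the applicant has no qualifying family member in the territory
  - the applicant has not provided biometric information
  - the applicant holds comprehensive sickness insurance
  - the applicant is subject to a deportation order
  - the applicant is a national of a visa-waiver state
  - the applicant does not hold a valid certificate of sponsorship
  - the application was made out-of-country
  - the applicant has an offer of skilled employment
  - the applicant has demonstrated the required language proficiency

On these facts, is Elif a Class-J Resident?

§9.10 — Primary Visitor: [the applicant is not subject to a deportation order? no] AND [the applicant holds comprehensive sickness insurance? yes] → not satisfied.
§9.6 — Reportable Migrant: [the applicant's previous leave was curtailed? yes] OR [the applicant has demonstrated the required language proficiency? yes] → satisfied.
§9.3 — Tier VI Resident: [the applicant is a national of a visa-waiver state? yes] OR [the applicant holds a valid certificate of sponsorship? no] OR [the application was made in-country? no] → satisfied.
§9.12 — Class-J Resident: [Primary Visitor (§9.10)? no] AND [Reportable Migrant (§9.6)? yes] AND [Tier VI Resident (§9.3)? yes] → not satisfied.

No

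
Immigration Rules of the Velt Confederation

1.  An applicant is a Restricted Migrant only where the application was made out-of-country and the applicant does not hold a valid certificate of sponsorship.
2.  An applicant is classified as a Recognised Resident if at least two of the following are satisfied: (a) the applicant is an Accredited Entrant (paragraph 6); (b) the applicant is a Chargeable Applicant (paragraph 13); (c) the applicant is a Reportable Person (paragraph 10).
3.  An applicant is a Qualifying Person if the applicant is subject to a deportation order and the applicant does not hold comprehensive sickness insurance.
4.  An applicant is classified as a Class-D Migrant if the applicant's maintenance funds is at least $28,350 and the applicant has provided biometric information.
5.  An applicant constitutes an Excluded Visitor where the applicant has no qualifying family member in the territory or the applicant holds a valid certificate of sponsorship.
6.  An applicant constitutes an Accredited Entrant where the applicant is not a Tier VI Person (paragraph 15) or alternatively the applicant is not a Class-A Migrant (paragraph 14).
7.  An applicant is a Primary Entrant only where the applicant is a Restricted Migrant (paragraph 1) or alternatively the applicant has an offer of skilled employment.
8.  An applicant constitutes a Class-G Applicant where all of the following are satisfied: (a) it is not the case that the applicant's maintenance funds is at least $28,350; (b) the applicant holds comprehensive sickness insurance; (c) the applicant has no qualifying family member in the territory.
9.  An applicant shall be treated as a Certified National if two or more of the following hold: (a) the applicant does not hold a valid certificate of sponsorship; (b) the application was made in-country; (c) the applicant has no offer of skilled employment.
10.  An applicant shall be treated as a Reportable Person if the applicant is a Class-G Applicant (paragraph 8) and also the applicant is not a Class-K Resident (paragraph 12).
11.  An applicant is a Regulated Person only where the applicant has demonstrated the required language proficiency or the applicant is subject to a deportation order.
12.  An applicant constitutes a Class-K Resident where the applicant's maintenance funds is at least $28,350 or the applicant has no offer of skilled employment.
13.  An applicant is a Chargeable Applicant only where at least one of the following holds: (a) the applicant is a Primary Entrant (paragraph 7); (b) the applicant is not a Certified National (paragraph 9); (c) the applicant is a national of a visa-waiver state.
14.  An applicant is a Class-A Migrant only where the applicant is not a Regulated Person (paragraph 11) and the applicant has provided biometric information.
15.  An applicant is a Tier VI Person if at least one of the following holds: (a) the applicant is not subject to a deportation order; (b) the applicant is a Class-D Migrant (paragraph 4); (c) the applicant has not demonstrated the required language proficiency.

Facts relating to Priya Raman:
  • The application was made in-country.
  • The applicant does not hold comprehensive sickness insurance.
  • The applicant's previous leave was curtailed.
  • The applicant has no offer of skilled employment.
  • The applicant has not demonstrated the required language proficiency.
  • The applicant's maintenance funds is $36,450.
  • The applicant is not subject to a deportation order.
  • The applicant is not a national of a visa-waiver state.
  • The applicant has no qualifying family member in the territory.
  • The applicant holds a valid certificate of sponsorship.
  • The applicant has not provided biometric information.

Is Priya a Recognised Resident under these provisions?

Under paragraph 4: applicant's maintenance funds: $36,450 ≥ $28,350? yes; and the applicant has provided biometric information? no. So the applicant is not a Class-D Migrant.
Under paragraph 15: the applicant is not subject to a deportation order? yes; or Class-D Migrant (paragraph 4)? no; or the applicant has not demonstrated the required language proficiency? yes. So the applicant is a Tier VI Person.
Under paragraph 11: the applicant has demonstrated the required language proficiency? no; or the applicant is subject to a deportation order? no. So the applicant is not a Regulated Person.
Under paragraph 14: not a Regulated Person (paragraph 11)? yes; and the applicant has provided biometric information? no. So the applicant is not a Class-A Migrant.
Under paragraph 6: not a Tier VI Person (paragraph 15)? no; or not a Class-A Migrant (paragraph 14)? yes. So the applicant is an Accredited Entrant.
Under paragraph 1: the application was made out-of-country? no; and the applicant does not hold a valid certificate of sponsorship? no. So the applicant is not a Restricted Migrant.
Under paragraph 7: Restricted Migrant (paragraph 1)? no; or the applicant has an offer of skilled employment? no. So the applicant is not a Primary Entrant.
Under paragraph 9: the applicant does not hold a valid certificate of sponsorship? no; the application was made in-country? yes; the applicant has no offer of skilled employment? yes — 2 of 3 hold (need ≥2) → satisfied.
Under paragraph 13: Primary Entrant (paragraph 7)? no; or not a Certified National (paragraph 9)? no; or the applicant is a national of a visa-waiver state? no. So the applicant is not a Chargeable Applicant.
Under paragraph 8: applicant's maintenance funds: $36,450 ≥ $28,350? yes, so negated condition no; and the applicant holds comprehensive sickness insurance? no; and the applicant has no qualifying family member in the territory? yes. So the applicant is not a Class-G Applicant.
Under paragraph 12: applicant's maintenance funds: $36,450 ≥ $28,350? yes; or the applicant has no offer of skilled employment? yes. So the applicant is a Class-K Resident.
Under paragraph 10: Class-G Applicant (paragraph 8)? no; and not a Class-K Resident (paragraph 12)? no. So the applicant is not a Reportable Person.
Under paragraph 2: Accredited Entrant (paragraph 6)? yes; Chargeable Applicant (paragraph 13)? no; Reportable Person (paragraph 10)? no — 1 of 3 hold (need ≥2) → not satisfied.

No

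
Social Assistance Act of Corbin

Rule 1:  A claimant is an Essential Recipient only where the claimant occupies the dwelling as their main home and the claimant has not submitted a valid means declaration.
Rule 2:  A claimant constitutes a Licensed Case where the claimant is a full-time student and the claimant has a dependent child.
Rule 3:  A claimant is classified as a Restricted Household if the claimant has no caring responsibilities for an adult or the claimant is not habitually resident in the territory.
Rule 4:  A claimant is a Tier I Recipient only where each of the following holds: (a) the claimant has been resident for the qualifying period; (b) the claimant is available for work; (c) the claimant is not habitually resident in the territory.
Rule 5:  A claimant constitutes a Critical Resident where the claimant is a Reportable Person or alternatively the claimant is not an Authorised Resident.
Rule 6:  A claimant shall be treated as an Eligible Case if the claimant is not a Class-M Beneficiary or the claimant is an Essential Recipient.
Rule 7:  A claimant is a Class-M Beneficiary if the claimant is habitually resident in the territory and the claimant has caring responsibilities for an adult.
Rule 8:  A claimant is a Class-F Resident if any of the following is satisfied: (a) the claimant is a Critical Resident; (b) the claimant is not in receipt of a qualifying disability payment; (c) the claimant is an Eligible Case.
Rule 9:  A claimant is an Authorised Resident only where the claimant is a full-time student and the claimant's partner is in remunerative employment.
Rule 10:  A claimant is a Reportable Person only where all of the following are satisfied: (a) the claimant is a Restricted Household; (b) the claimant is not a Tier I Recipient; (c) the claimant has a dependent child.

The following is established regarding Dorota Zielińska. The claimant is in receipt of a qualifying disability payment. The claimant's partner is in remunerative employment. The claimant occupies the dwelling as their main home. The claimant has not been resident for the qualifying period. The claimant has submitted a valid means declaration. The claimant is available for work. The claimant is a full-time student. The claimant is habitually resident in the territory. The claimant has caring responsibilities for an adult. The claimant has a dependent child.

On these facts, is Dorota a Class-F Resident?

rule 3 — Restricted Household: [the claimant has no caring responsibilities for an adult? no] OR [the claimant is not habitually resident in the territory? no] → not satisfied.
rule 4 — Tier I Recipient: [the claimant has been resident for the qualifying period? no] AND [the claimant is available for work? yes] AND [the claimant is not habitually resident in the territory? no] → not satisfied.
rule 10 — Reportable Person: [Restricted Household (rule 3)? no] AND [not a Tier I Recipient (rule 4)? yes] AND [the claimant has a dependent child? yes] → not satisfied.
rule 9 — Authorised Resident: [the claimant is a full-time student? yes] AND [the claimant's partner is in remunerative employment? yes] → satisfied.
rule 5 — Critical Resident: [Reportable Person (rule 10)? no] OR [not an Authorised Resident (rule 9)? no] → not satisfied.
rule 7 — Class-M Beneficiary: [the claimant is habitually resident in the territory? yes] AND [the claimant has caring responsibilities for an adult? yes] → satisfied.
rule 1 — Essential Recipient: [the claimant occupies the dwelling as their main home? yes] AND [the claimant has not submitted a valid means declaration? no] → not satisfied.
rule 6 — Eligible Case: [not a Class-M Beneficiary (rule 7)? no] OR [Essential Recipient (rule 1)? no] → not satisfied.
rule 8 — Class-F Resident: [Critical Resident (rule 5)? no] OR [the claimant is not in receipt of a qualifying disability payment? no] OR [Eligible Case (rule 6)? no] → not satisfied.

No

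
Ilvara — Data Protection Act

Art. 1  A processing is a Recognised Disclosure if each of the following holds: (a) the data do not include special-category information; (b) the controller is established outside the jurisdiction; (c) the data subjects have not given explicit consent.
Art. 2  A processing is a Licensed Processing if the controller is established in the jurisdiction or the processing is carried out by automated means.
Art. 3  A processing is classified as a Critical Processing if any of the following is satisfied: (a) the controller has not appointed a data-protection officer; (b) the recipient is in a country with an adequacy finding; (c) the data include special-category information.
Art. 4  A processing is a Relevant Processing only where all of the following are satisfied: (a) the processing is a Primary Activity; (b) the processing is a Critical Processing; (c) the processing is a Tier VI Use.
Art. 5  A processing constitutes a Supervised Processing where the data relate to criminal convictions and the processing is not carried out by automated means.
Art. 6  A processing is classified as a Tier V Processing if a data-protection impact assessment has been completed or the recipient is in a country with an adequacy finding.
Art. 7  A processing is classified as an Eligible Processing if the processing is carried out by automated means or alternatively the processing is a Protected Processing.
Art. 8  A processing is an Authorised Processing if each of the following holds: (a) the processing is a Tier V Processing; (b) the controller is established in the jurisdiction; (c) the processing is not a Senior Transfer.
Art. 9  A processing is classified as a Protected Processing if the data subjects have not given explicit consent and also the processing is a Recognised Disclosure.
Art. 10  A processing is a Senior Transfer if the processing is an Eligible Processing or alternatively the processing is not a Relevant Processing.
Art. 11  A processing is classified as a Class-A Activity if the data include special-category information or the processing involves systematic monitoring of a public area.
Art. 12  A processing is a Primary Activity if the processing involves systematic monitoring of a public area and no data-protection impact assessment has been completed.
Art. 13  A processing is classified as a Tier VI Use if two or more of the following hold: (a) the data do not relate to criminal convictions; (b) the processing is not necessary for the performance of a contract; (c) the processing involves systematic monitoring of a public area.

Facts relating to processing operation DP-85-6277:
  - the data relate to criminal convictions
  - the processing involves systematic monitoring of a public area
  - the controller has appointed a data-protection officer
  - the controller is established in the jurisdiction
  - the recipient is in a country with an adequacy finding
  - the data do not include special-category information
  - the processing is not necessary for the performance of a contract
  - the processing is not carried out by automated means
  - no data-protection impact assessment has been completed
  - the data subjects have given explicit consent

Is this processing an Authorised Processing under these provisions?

Under article 6: a data-protection impact assessment has been completed? no; or the recipient is in a country with an adequacy finding? yes. So the processing is a Tier V Processing.
Under article 1: the data do not include special-category information? yes; and the controller is established outside the jurisdiction? no; and the data subjects have not given explicit consent? no. So the processing is not a Recognised Disclosure.
Under article 9: the data subjects have not given explicit consent? no; and Recognised Disclosure (article 1)? no. So the processing is not a Protected Processing.
Under article 7: the processing is carried out by automated means? no; or Protected Processing (article 9)? no. So the processing is not an Eligible Processing.
Under article 12: the processing involves systematic monitoring of a public area? yes; and no data-protection impact assessment has been completed? yes. So the processing is a Primary Activity.
Under article 3: the controller has not appointed a data-protection officer? no; or the recipient is in a country with an adequacy finding? yes; or the data include special-category information? no. So the processing is a Critical Processing.
Under article 13: the data do not relate to criminal convictions? no; the processing is not necessary for the performance of a contract? yes; the processing involves systematic monitoring of a public area? yes — 2 of 3 hold (need ≥2) → satisfied.
Under article 4: Primary Activity (article 12)? yes; and Critical Processing (article 3)? yes; and Tier VI Use (article 13)? yes. So the processing is a Relevant Processing.
Under article 10: Eligible Processing (article 7)? no; or not a Relevant Processing (article 4)? no. So the processing is not a Senior Transfer.
Under article 8: Tier V Processing (article 6)? yes; and the controller is established in the jurisdiction? yes; and not a Senior Transfer (article 10)? yes. So the processing is an Authorised Processing.

Yes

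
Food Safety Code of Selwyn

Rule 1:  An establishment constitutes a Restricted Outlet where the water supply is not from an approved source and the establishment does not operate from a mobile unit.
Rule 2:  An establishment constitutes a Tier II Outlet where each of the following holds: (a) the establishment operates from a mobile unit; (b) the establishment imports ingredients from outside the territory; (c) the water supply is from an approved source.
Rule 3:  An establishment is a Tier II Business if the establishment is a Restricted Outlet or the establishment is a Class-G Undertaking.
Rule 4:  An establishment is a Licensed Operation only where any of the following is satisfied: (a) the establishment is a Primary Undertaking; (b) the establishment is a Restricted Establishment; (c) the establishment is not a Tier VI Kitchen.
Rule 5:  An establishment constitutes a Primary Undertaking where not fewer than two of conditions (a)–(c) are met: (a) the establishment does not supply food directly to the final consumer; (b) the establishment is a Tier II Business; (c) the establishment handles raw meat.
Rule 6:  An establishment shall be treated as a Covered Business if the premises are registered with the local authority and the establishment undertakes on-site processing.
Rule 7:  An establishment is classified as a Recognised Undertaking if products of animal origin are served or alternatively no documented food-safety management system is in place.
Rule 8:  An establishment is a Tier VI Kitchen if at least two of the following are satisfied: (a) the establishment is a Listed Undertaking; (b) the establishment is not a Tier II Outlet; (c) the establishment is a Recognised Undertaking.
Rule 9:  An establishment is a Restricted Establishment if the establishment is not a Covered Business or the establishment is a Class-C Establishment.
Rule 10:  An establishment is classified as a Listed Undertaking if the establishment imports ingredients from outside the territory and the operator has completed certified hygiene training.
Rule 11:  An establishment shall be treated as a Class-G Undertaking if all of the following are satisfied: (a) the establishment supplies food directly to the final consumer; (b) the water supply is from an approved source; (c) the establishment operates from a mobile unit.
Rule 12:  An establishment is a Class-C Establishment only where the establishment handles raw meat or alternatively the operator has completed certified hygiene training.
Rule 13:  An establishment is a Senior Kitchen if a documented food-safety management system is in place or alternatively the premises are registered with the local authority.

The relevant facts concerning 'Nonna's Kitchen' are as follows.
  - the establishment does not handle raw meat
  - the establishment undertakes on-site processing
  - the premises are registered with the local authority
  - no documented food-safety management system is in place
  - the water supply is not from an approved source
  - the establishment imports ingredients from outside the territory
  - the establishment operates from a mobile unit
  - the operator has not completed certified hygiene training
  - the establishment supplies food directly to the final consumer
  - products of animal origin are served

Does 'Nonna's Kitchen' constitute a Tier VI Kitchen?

rule 10 — Listed Undertaking: [the establishment imports ingredients from outside the territory? yes] AND [the operator has completed certified hygiene training? no] → not satisfied.
rule 2 — Tier II Outlet: [the establishment operates from a mobile unit? yes] AND [the establishment imports ingredients from outside the territory? yes] AND [the water supply is from an approved source? no] → not satisfied.
rule 7 — Recognised Undertaking: [products of animal origin are served? yes] OR [no documented food-safety management system is in place? yes] → satisfied.
rule 8 — Tier VI Kitchen: Listed Undertaking (rule 10)? no; not a Tier II Outlet (rule 2)? yes; Recognised Undertaking (rule 7)? yes — 2 of 3 hold (need ≥2) → satisfied.

Yes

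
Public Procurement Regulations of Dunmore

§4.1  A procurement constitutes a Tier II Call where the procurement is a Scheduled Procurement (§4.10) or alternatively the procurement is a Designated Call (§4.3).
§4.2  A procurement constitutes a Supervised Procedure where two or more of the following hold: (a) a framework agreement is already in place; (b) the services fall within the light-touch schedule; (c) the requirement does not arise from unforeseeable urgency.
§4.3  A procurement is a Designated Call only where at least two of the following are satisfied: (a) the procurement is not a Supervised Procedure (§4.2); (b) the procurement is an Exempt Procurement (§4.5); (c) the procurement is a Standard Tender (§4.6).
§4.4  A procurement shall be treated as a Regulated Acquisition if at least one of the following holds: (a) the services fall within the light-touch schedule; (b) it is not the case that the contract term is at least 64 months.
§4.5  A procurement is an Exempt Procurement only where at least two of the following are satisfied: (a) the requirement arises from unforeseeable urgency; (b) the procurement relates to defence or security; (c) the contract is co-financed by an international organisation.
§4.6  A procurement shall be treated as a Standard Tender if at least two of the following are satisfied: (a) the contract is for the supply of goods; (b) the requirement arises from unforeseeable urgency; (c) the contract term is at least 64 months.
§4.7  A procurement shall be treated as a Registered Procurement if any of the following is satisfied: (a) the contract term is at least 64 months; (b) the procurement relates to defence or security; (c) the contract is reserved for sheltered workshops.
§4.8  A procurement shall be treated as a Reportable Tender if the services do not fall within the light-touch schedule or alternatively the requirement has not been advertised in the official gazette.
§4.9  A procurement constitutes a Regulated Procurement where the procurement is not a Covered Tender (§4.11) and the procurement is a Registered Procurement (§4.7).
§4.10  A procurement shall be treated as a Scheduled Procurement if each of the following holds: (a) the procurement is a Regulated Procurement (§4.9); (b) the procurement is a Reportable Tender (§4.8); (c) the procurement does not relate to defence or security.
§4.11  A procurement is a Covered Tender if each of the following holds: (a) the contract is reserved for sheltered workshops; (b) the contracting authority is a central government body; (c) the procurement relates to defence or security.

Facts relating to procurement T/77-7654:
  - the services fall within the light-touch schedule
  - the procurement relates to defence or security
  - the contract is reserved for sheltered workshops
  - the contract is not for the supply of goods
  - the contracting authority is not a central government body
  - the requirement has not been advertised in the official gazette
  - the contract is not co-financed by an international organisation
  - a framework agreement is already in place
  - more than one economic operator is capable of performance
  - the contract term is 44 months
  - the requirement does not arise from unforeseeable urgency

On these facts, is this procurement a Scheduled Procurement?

Under §4.11: the contract is reserved for sheltered workshops? yes; and the contracting authority is a central government body? no; and the procurement relates to defence or security? yes. So the procurement is not a Covered Tender.
Under §4.7: contract term: 44 months ≥ 64 months? no; or the procurement relates to defence or security? yes; or the contract is reserved for sheltered workshops? yes. So the procurement is a Registered Procurement.
Under §4.9: not a Covered Tender (§4.11)? yes; and Registered Procurement (§4.7)? yes. So the procurement is a Regulated Procurement.
Under §4.8: the services do not fall within the light-touch schedule? no; or the requirement has not been advertised in the official gazette? yes. So the procurement is a Reportable Tender.
Under §4.10: Regulated Procurement (§4.9)? yes; and Reportable Tender (§4.8)? yes; and the procurement does not relate to defence or security? no. So the procurement is not a Scheduled Procurement.

No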